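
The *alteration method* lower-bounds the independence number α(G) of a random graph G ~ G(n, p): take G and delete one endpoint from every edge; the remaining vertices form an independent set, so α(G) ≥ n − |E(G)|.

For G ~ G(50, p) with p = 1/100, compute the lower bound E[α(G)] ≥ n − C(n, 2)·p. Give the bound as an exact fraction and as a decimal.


E[|E(G)|] = C(50, 2)·p = 1225 · (1/100) = 49/4.
E[α(G)] ≥ n − E[|E(G)|] = 50 − 49/4 = 151/4.
Numerically: ≈ 37.7500.
(This is only a lower bound; the true E[α(G)] may be larger.)

E[α(G)] ≥ 151/4 ≈ 37.7500.


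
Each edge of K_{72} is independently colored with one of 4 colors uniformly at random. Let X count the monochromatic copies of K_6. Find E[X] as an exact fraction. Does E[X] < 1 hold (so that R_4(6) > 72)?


E[X] = C(72, 6) · 4^{1 − 15} = 156238908 · 4^{−14} = 156238908/268435456.
As a reduced fraction: E[X] = 39059727/67108864 ≈ 0.5820353.
Is E[X] < 1? YES.
Since E[X] < 1, there exists a 4-coloring of K_{72} with no monochromatic K_6; hence R_4(6) > 72.

E[X] = 39059727/67108864 ≈ 0.5820353; E[X] < 1, so R_4(6) > 72.


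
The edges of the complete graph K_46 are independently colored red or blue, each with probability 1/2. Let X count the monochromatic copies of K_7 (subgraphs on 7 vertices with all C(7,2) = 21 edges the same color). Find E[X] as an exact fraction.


Let X = Σ_S X_S over the C(46, 7) = 53524680 subsets S of size 7, where X_S = 1 if the K_7 on S is monochromatic.
For a fixed S, the K_7 on S has C(7, 2) = 21 edges. P[all 21 edges red] = (1/2)^21, and likewise for blue, so P[monochromatic] = 2·(1/2)^21 = 2^{1 − 21} = 1/1048576.
By linearity of expectation: E[X] = C(46, 7) · 2^{1 − 21} = 53524680 · 1/1048576 = 6690585/131072.
Numerically: E[X] ≈ 51.04511.

E[X] = C(46,7)·2^(1−C(7,2)) = 6690585/131072 ≈ 51.04511.


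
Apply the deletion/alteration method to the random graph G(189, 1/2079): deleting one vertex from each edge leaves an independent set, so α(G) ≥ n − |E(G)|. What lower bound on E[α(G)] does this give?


E[|E(G)|] = C(189, 2)·p = 17766 · (1/2079) = 94/11.
E[α(G)] ≥ n − E[|E(G)|] = 189 − 94/11 = 1985/11.
Numerically: ≈ 180.45455.
(This is only a lower bound; the true E[α(G)] may be larger.)

E[α(G)] ≥ 1985/11 ≈ 180.45455.


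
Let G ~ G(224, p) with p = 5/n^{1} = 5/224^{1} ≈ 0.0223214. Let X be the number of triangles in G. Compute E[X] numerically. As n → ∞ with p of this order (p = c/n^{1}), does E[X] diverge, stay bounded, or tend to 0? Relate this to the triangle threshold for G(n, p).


Number of potential triangles: C(224, 3) = 1848224.
Each occurs with probability p³ ≈ (0.0223214)³ ≈ 1.11215664e-05.
By linearity: E[X] = C(224, 3)·p³ ≈ 1848224 · 1.11215664e-05 ≈ 20.555146.
Here α = 1, so p = 5/n is exactly at the triangle threshold p ~ 1/n. Asymptotically E[X] → c³/6 = 5³/6 = 125/6 ≈ 20.833333, a bounded constant. In this regime the triangle count is asymptotically Poisson(c³/6).

E[X] ≈ 20.555146; in regime p = Θ(1/n^{1}) E[X] stays bounded (at the triangle threshold p ~ 1/n).


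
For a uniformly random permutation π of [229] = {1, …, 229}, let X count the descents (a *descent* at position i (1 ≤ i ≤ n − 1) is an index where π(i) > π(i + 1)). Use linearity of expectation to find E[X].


Write X = Σ X_I over i = 1, …, 228, with X_I the indicator of one descent.
There are 228 indicators.
For each fixed i, the pair (π(i), π(i+1)) is a uniformly random ordered pair of distinct values from {1, …, 229}; by symmetry P[π(i) > π(i+1)] = 1/2.
By linearity: E[X] = 228 · (1/2) = (229 − 1) · (1/2) = 114 ≈ 114.000000.

E[X] = 114 = 114.000000.


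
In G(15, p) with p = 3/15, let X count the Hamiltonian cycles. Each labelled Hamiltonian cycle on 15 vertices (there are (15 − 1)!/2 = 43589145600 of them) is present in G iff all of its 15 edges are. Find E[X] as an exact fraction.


K_15 has (15 − 1)!/2 = 43589145600 labelled Hamiltonian cycles.
For each such Hamiltonian cycle H, let X_H = 1 if all 15 edges of H are present in G. Then P[X_H = 1] = p^{15} = (1/5)^{15} = 1/30517578125.
Summing the indicators: E[X] = Σ_H E[X_H] = 43589145600 · p^{15} = 43589145600 · 1/30517578125 = 1743565824/1220703125.
Numerically: E[X] ≈ 1.4283.

E[X] = 43589145600 · (1/5)^{15} = 1743565824/1220703125 ≈ 1.4283.


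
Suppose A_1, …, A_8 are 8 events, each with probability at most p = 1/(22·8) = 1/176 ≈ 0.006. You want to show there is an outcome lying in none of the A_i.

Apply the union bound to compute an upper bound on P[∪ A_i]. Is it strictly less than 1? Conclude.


Union bound: P[∪_{i=1}^{8} A_i] ≤ Σ_i P[A_i] ≤ 8·p = 8·(1/176) = 1/22.
Numerically: 1/22 ≈ 0.045.
Is 1/22 < 1? YES.
Since P[∪ A_i] ≤ 1/22 < 1, the complement has P[∩ A_i^c] ≥ 1 − 1/22 = 21/22 > 0, so some outcome avoids every A_i.

8·p = 1/22 ≈ 0.045; existence CERTIFIED by the union bound.


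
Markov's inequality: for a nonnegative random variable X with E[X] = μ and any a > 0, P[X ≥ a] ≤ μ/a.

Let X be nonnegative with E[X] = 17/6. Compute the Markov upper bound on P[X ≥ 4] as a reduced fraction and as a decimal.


μ = E[X] = 17/6, a = 4.
Markov: P[X ≥ 4] ≤ μ/a = (17/6)/4 = 17/24.
Numerically: ≈ 0.7083.
(Since a = 4 > μ = 2.8333, the bound 17/24 is < 1 and informative.)

P[X ≥ 4] ≤ 17/24 ≈ 0.7083.


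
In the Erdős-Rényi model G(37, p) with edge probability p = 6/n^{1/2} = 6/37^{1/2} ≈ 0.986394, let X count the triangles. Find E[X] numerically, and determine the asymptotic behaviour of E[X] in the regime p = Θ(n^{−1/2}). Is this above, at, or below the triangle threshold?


Number of potential triangles: C(37, 3) = 7770.
Each occurs with probability p³ ≈ (0.986394)³ ≈ 9.59734629e-01.
By linearity: E[X] = C(37, 3)·p³ ≈ 7770 · 9.59734629e-01 ≈ 7457.138064.
Since α = 1/2 < 1, p = c/n^{1/2} ≫ 1/n is above the triangle threshold p ~ 1/n. Asymptotically E[X] ~ (c³/6)·n^{3(1−α)} = (6³/6)·n^{1.5} → ∞; triangles are abundant w.h.p.

E[X] ≈ 7457.138064; in regime p = Θ(1/n^{1/2}) E[X] diverges (above the triangle threshold p ~ 1/n).


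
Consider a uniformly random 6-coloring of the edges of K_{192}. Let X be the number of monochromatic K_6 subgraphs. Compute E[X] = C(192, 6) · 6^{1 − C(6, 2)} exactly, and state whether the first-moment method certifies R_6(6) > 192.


E[X] = C(192, 6) · 6^{1 − 15} = 64300886496 · 6^{−14} = 64300886496/78364164096.
As a reduced fraction: E[X] = 223266967/272097792 ≈ 0.82054.
Is E[X] < 1? YES.
Since E[X] < 1, there exists a 6-coloring of K_{192} with no monochromatic K_6; hence R_6(6) > 192.

E[X] = 223266967/272097792 ≈ 0.82054; E[X] < 1, so R_6(6) > 192.


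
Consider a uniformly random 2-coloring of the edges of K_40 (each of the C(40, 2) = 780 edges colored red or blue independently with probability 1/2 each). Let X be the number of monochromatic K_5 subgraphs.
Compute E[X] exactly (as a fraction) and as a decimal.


Let X = Σ_S X_S over the C(40, 5) = 658008 subsets S of size 5, where X_S = 1 if the K_5 on S is monochromatic.
For a fixed S, the K_5 on S has C(5, 2) = 10 edges. P[all 10 edges red] = (1/2)^10, and likewise for blue, so P[monochromatic] = 2·(1/2)^10 = 2^{1 − 10} = 1/512.
By linearity: E[X] = C(40, 5) · 2^{1 − 10} = 658008 · 1/512 = 82251/64.
Numerically: E[X] ≈ 1285.171875.

E[X] = C(40,5)·2^(1−C(5,2)) = 82251/64 ≈ 1285.171875.


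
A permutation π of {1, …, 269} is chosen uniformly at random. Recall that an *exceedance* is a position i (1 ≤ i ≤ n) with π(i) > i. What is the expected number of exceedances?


Write X = Σ_{i=1}^{269} X_i, where X_i = 1_{π(i) > i}.
For each fixed i, π(i) is uniform over {1, …, 269} (marginal of a uniform permutation), so P[π(i) > i] = (n − i)/n. Summing: Σ_{i=1}^{269} (n − i)/n = (0 + 1 + … + 268)/269 = 269(269 − 1)/(2·269) = (269 − 1)/2.
Hence E[X] = Σ_{i=1}^{269} (269 − i)/269 = 134 ≈ 134.000.

E[X] = 134 = 134.000.


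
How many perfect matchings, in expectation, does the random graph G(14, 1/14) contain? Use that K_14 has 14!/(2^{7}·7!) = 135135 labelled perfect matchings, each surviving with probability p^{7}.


K_14 has 14!/(2^{7}·7!) = 135135 labelled perfect matchings.
For each such perfect matching H, let X_H = 1 if all 7 edges of H are present in G. Then P[X_H = 1] = p^{7} = (1/14)^{7} = 1/105413504.
By linearity of expectation: E[X] = Σ_H E[X_H] = 135135 · p^{7} = 135135 · 1/105413504 = 19305/15059072.
Numerically: E[X] ≈ 0.00128.

E[X] = 135135 · (1/14)^{7} = 19305/15059072 ≈ 0.00128.


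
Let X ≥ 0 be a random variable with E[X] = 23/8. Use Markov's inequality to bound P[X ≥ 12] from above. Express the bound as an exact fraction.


μ = E[X] = 23/8, a = 12.
Markov: P[X ≥ 12] ≤ μ/a = (23/8)/12 = 23/96.
Numerically: ≈ 0.239583.
(Since a = 12 > μ = 2.875000, the bound 23/96 is < 1 and informative.)

P[X ≥ 12] ≤ 23/96 ≈ 0.239583.


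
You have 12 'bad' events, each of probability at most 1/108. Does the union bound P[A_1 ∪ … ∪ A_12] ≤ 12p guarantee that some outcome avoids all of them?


Union bound: P[∪_{i=1}^{12} A_i] ≤ Σ_i P[A_i] ≤ 12·p = 12·(1/108) = 1/9.
Numerically: 1/9 ≈ 0.111.
Is 1/9 < 1? YES.
Since P[∪ A_i] ≤ 1/9 < 1, the complement has P[∩ A_i^c] ≥ 1 − 1/9 = 8/9 > 0, so some outcome avoids every A_i.

12·p = 1/9 ≈ 0.111; existence CERTIFIED by the union bound.


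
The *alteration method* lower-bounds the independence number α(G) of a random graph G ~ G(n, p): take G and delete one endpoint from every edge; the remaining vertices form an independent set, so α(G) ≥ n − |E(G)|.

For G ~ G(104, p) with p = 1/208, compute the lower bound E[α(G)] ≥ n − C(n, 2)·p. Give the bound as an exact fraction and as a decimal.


E[|E(G)|] = C(104, 2)·p = 5356 · (1/208) = 103/4.
E[α(G)] ≥ n − E[|E(G)|] = 104 − 103/4 = 313/4.
Numerically: ≈ 78.2500.
(This is only a lower bound; the true E[α(G)] may be larger.)

E[α(G)] ≥ 313/4 ≈ 78.2500.


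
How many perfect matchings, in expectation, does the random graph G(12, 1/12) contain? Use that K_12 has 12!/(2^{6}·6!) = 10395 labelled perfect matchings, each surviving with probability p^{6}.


K_12 has 12!/(2^{6}·6!) = 10395 labelled perfect matchings.
For each such perfect matching H, let X_H = 1 if all 6 edges of H are present in G. Then P[X_H = 1] = p^{6} = (1/12)^{6} = 1/2985984.
Summing the indicators: E[X] = Σ_H E[X_H] = 10395 · p^{6} = 10395 · 1/2985984 = 385/110592.
Numerically: E[X] ≈ 0.0034813.

E[X] = 10395 · (1/12)^{6} = 385/110592 ≈ 0.0034813.


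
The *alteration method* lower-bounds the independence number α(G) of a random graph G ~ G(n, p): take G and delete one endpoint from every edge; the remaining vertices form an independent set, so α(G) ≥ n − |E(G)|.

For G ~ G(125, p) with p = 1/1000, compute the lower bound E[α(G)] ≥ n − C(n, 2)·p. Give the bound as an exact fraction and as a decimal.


E[|E(G)|] = C(125, 2)·p = 7750 · (1/1000) = 31/4.
E[α(G)] ≥ n − E[|E(G)|] = 125 − 31/4 = 469/4.
Numerically: ≈ 117.2500.
(This is only a lower bound; the true E[α(G)] may be larger.)

E[α(G)] ≥ 469/4 ≈ 117.2500.


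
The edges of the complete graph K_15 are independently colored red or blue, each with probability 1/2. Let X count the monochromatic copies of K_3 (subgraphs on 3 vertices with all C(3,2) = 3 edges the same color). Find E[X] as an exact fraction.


Let X = Σ_S X_S over the C(15, 3) = 455 subsets S of size 3, where X_S = 1 if the K_3 on S is monochromatic.
For a fixed S, the K_3 on S has C(3, 2) = 3 edges. P[all 3 edges red] = (1/2)^3, and likewise for blue, so P[monochromatic] = 2·(1/2)^3 = 2^{1 − 3} = 1/4.
By linearity of expectation: E[X] = C(15, 3) · 2^{1 − 3} = 455 · 1/4 = 455/4.
Numerically: E[X] ≈ 113.7500.

E[X] = C(15,3)·2^(1−C(3,2)) = 455/4 ≈ 113.7500.


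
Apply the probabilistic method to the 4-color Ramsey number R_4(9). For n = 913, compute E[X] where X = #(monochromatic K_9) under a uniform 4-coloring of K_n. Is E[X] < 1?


E[X] = C(913, 9) · 4^{1 − 36} = 1167605542753639808390 · 4^{−35} = 1167605542753639808390/1180591620717411303424.
As a reduced fraction: E[X] = 583802771376819904195/590295810358705651712 ≈ 0.989000.
Is E[X] < 1? YES.
Since E[X] < 1, there exists a 4-coloring of K_{913} with no monochromatic K_9; hence R_4(9) > 913.

E[X] = 583802771376819904195/590295810358705651712 ≈ 0.989000; E[X] < 1, so R_4(9) > 913.


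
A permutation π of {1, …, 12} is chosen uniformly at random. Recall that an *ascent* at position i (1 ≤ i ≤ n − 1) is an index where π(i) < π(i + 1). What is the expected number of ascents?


Write X = Σ X_I over i = 1, …, 11, with X_I the indicator of one ascent.
There are 11 indicators.
For each fixed i, the pair (π(i), π(i+1)) is a uniformly random ordered pair of distinct values from {1, …, 12}; by symmetry P[π(i) < π(i+1)] = 1/2.
By linearity: E[X] = 11 · (1/2) = (12 − 1) · (1/2) = 11/2 ≈ 5.5000.

E[X] = 11/2 = 5.5000.


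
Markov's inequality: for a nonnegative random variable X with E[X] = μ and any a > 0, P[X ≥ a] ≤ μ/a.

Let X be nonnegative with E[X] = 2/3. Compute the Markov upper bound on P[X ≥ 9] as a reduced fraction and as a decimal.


μ = E[X] = 2/3, a = 9.
Markov: P[X ≥ 9] ≤ μ/a = (2/3)/9 = 2/27.
Numerically: ≈ 0.0741.
(Since a = 9 > μ = 0.6667, the bound 2/27 is < 1 and informative.)

P[X ≥ 9] ≤ 2/27 ≈ 0.0741.


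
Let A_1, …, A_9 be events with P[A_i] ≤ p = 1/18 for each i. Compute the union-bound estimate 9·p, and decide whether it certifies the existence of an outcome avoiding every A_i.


Union bound: P[∪_{i=1}^{9} A_i] ≤ Σ_i P[A_i] ≤ 9·p = 9·(1/18) = 1/2.
Numerically: 1/2 ≈ 0.50000.
Is 1/2 < 1? YES.
Since P[∪ A_i] ≤ 1/2 < 1, the complement has P[∩ A_i^c] ≥ 1 − 1/2 = 1/2 > 0, so some outcome avoids every A_i.

9·p = 1/2 ≈ 0.50000; existence CERTIFIED by the union bound.


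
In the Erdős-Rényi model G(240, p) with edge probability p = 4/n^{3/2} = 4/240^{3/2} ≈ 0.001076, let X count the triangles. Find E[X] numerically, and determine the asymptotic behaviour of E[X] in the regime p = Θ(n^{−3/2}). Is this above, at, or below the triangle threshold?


Number of potential triangles: C(240, 3) = 2275280.
Each occurs with probability p³ ≈ (0.001076)³ ≈ 1.245172e-09.
By linearity: E[X] = C(240, 3)·p³ ≈ 2275280 · 1.245172e-09 ≈ 0.0028.
Since α = 3/2 > 1, p = c/n^{3/2} = o(1/n) is below the triangle threshold p ~ 1/n. Asymptotically E[X] ~ (c³/6)·n^{3(1−α)} = (4³/6)·n^{-1.5} → 0, so by Markov's inequality G has no triangles w.h.p.

E[X] ≈ 0.0028; in regime p = Θ(1/n^{3/2}) E[X] tends to 0 (below the triangle threshold p ~ 1/n).


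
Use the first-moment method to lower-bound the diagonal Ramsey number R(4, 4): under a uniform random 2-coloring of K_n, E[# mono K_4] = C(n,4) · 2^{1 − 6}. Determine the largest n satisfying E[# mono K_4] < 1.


We need C(n, 4) · 2^{1 − 6} < 1, i.e. C(n, 4) < 2^{6 − 1} = 32.
Check values of n near the boundary:
  n = 5: C(5, 4) = 5; 5 < 32? YES
  n = 6: C(6, 4) = 15; 15 < 32? YES
  n = 7: C(7, 4) = 35; 35 < 32? NO
  n = 8: C(8, 4) = 70; 70 < 32? NO
  n = 9: C(9, 4) = 126; 126 < 32? NO
The largest n with C(n, 4) < 32 is n = 6 (where E[X] = 15/32 ≈ 0.4687500). Hence R(4, 4) > 6, i.e. R(4, 4) ≥ 7.

Largest n = 6; hence R(4, 4) > 6.


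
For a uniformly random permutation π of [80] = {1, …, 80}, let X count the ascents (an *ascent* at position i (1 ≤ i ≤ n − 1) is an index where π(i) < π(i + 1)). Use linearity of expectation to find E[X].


Write X = Σ X_I over i = 1, …, 79, with X_I the indicator of one ascent.
There are 79 indicators.
For each fixed i, the pair (π(i), π(i+1)) is a uniformly random ordered pair of distinct values from {1, …, 80}; by symmetry P[π(i) < π(i+1)] = 1/2.
By linearity: E[X] = 79 · (1/2) = (80 − 1) · (1/2) = 79/2 ≈ 39.5000.

E[X] = 79/2 = 39.5000.


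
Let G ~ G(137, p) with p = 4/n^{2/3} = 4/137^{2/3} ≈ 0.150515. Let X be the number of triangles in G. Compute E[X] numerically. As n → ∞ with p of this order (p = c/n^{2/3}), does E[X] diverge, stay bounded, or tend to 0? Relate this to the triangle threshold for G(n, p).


Number of potential triangles: C(137, 3) = 419220.
Each occurs with probability p³ ≈ (0.150515)³ ≈ 3.40987799e-03.
By linearity: E[X] = C(137, 3)·p³ ≈ 419220 · 3.40987799e-03 ≈ 1429.489051.
Since α = 2/3 < 1, p = c/n^{2/3} ≫ 1/n is above the triangle threshold p ~ 1/n. Asymptotically E[X] ~ (c³/6)·n^{3(1−α)} = (4³/6)·n^{1} → ∞; triangles are abundant w.h.p.

E[X] ≈ 1429.489051; in regime p = Θ(1/n^{2/3}) E[X] diverges (above the triangle threshold p ~ 1/n).


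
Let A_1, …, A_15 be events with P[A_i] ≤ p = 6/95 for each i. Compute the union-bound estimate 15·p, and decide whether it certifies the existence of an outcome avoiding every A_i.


Union bound: P[∪_{i=1}^{15} A_i] ≤ Σ_i P[A_i] ≤ 15·p = 15·(6/95) = 18/19.
Numerically: 18/19 ≈ 0.947.
Is 18/19 < 1? YES.
Since P[∪ A_i] ≤ 18/19 < 1, the complement has P[∩ A_i^c] ≥ 1 − 18/19 = 1/19 > 0, so some outcome avoids every A_i.

15·p = 18/19 ≈ 0.947; existence CERTIFIED by the union bound.


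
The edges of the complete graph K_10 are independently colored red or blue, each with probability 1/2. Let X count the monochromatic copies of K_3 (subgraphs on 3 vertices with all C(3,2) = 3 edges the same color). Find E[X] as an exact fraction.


Let X = Σ_S X_S over the C(10, 3) = 120 subsets S of size 3, where X_S = 1 if the K_3 on S is monochromatic.
For a fixed S, the K_3 on S has C(3, 2) = 3 edges. P[all 3 edges red] = (1/2)^3, and likewise for blue, so P[monochromatic] = 2·(1/2)^3 = 2^{1 − 3} = 1/4.
By linearity: E[X] = C(10, 3) · 2^{1 − 3} = 120 · 1/4 = 30.
Numerically: E[X] ≈ 30.00000.

E[X] = C(10,3)·2^(1−C(3,2)) = 30 ≈ 30.00000.


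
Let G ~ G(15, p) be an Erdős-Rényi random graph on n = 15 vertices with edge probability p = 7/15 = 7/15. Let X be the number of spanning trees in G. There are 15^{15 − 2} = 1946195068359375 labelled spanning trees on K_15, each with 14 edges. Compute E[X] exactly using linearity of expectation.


K_15 has 15^{15 − 2} = 1946195068359375 labelled spanning trees.
For each such spanning tree H, let X_H = 1 if all 14 edges of H are present in G. Then P[X_H = 1] = p^{14} = (7/15)^{14} = 678223072849/29192926025390625.
By linearity: E[X] = Σ_H E[X_H] = 1946195068359375 · p^{14} = 1946195068359375 · 678223072849/29192926025390625 = 678223072849/15.
Numerically: E[X] ≈ 4.5215e+10.

E[X] = 1946195068359375 · (7/15)^{14} = 678223072849/15 ≈ 4.5215e+10.


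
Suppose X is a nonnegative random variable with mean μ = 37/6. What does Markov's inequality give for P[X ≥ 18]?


μ = E[X] = 37/6, a = 18.
Markov: P[X ≥ 18] ≤ μ/a = (37/6)/18 = 37/108.
Numerically: ≈ 0.342593.
(Since a = 18 > μ = 6.166667, the bound 37/108 is < 1 and informative.)

P[X ≥ 18] ≤ 37/108 ≈ 0.342593.


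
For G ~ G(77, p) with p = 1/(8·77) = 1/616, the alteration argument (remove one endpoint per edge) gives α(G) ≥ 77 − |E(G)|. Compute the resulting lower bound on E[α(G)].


E[|E(G)|] = C(77, 2)·p = 2926 · (1/616) = 19/4.
E[α(G)] ≥ n − E[|E(G)|] = 77 − 19/4 = 289/4.
Numerically: ≈ 72.250.
(This is only a lower bound; the true E[α(G)] may be larger.)

E[α(G)] ≥ 289/4 ≈ 72.250.


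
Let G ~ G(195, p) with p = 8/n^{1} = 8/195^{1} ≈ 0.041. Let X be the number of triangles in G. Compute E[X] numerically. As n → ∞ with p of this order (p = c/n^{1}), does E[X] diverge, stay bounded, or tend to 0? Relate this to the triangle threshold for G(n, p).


Number of potential triangles: C(195, 3) = 1216865.
Each occurs with probability p³ ≈ (0.041)³ ≈ 6.90504e-05.
By linearity: E[X] = C(195, 3)·p³ ≈ 1216865 · 6.90504e-05 ≈ 84.025.
Here α = 1, so p = 8/n is exactly at the triangle threshold p ~ 1/n. Asymptotically E[X] → c³/6 = 8³/6 = 256/3 ≈ 85.333, a bounded constant. In this regime the triangle count is asymptotically Poisson(c³/6).

E[X] ≈ 84.025; in regime p = Θ(1/n^{1}) E[X] stays bounded (at the triangle threshold p ~ 1/n).


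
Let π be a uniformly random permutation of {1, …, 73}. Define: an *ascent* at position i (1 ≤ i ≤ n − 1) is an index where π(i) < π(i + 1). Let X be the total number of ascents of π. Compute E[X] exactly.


Write X = Σ X_I over i = 1, …, 72, with X_I the indicator of one ascent.
There are 72 indicators.
For each fixed i, the pair (π(i), π(i+1)) is a uniformly random ordered pair of distinct values from {1, …, 73}; by symmetry P[π(i) < π(i+1)] = 1/2.
By linearity: E[X] = 72 · (1/2) = (73 − 1) · (1/2) = 36 ≈ 36.000000.

E[X] = 36 = 36.000000.


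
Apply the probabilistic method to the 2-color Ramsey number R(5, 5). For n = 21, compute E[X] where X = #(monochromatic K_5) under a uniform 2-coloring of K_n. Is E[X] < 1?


E[X] = C(21, 5) · 2^{1 − 10} = 20349 · 2^{−9} = 20349/512.
As a reduced fraction: E[X] = 20349/512 ≈ 39.74414.
Is E[X] < 1? NO.
Since E[X] ≥ 1, the first-moment bound is inconclusive at n = 21; it does NOT by itself certify R(5, 5) > 21.

E[X] = 20349/512 ≈ 39.74414; E[X] ≥ 1; first-moment method inconclusive here.


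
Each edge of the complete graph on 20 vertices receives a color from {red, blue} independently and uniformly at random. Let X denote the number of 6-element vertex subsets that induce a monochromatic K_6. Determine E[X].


Let X = Σ_S X_S over the C(20, 6) = 38760 subsets S of size 6, where X_S = 1 if the K_6 on S is monochromatic.
For a fixed S, the K_6 on S has C(6, 2) = 15 edges. P[all 15 edges red] = (1/2)^15, and likewise for blue, so P[monochromatic] = 2·(1/2)^15 = 2^{1 − 15} = 1/16384.
By linearity: E[X] = C(20, 6) · 2^{1 − 15} = 38760 · 1/16384 = 4845/2048.
Numerically: E[X] ≈ 2.366.

E[X] = C(20,6)·2^(1−C(6,2)) = 4845/2048 ≈ 2.366.


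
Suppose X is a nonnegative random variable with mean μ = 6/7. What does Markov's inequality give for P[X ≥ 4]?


μ = E[X] = 6/7, a = 4.
Markov: P[X ≥ 4] ≤ μ/a = (6/7)/4 = 3/14.
Numerically: ≈ 0.21429.
(Since a = 4 > μ = 0.85714, the bound 3/14 is < 1 and informative.)

P[X ≥ 4] ≤ 3/14 ≈ 0.21429.


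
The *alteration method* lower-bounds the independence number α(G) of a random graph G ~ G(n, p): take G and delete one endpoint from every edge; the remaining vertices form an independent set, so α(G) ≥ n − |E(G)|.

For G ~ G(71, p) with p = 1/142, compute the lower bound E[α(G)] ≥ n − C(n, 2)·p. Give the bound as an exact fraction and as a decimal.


E[|E(G)|] = C(71, 2)·p = 2485 · (1/142) = 35/2.
E[α(G)] ≥ n − E[|E(G)|] = 71 − 35/2 = 107/2.
Numerically: ≈ 53.500000.
(This is only a lower bound; the true E[α(G)] may be larger.)

E[α(G)] ≥ 107/2 ≈ 53.500000.


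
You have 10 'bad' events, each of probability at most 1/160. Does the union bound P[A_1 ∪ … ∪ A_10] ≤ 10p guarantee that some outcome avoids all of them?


Union bound: P[∪_{i=1}^{10} A_i] ≤ Σ_i P[A_i] ≤ 10·p = 10·(1/160) = 1/16.
Numerically: 1/16 ≈ 0.0625.
Is 1/16 < 1? YES.
Since P[∪ A_i] ≤ 1/16 < 1, the complement has P[∩ A_i^c] ≥ 1 − 1/16 = 15/16 > 0, so some outcome avoids every A_i.

10·p = 1/16 ≈ 0.0625; existence CERTIFIED by the union bound.


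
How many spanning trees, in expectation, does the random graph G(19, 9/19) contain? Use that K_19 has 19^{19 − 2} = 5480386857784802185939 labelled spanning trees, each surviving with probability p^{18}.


K_19 has 19^{19 − 2} = 5480386857784802185939 labelled spanning trees.
For each such spanning tree H, let X_H = 1 if all 18 edges of H are present in G. Then P[X_H = 1] = p^{18} = (9/19)^{18} = 150094635296999121/104127350297911241532841.
By linearity: E[X] = Σ_H E[X_H] = 5480386857784802185939 · p^{18} = 5480386857784802185939 · 150094635296999121/104127350297911241532841 = 150094635296999121/19.
Numerically: E[X] ≈ 7.9e+15.

E[X] = 5480386857784802185939 · (9/19)^{18} = 150094635296999121/19 ≈ 7.9e+15.


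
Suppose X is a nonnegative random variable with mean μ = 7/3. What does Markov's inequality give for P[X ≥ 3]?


μ = E[X] = 7/3, a = 3.
Markov: P[X ≥ 3] ≤ μ/a = (7/3)/3 = 7/9.
Numerically: ≈ 0.778.
(Since a = 3 > μ = 2.333, the bound 7/9 is < 1 and informative.)

P[X ≥ 3] ≤ 7/9 ≈ 0.778.


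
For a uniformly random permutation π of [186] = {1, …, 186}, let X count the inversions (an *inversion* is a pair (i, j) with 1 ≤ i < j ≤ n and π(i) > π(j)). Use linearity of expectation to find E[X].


Write X = Σ X_I over the C(186, 2) = 17205 pairs i < j, with X_I the indicator of one inversion.
There are 17205 indicators.
For each fixed pair i < j, the values π(i) and π(j) are two distinct elements of {1, …, 186} in uniformly random order; by symmetry P[π(i) > π(j)] = 1/2.
By linearity: E[X] = 17205 · (1/2) = C(186, 2) · (1/2) = 17205/2 = 17205/2 ≈ 8602.500000.

E[X] = 17205/2 = 8602.500000.


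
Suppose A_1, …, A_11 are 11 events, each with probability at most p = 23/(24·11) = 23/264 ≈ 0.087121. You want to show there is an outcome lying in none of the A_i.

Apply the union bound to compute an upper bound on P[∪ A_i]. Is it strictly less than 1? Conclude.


Union bound: P[∪_{i=1}^{11} A_i] ≤ Σ_i P[A_i] ≤ 11·p = 11·(23/264) = 23/24.
Numerically: 23/24 ≈ 0.958333.
Is 23/24 < 1? YES.
Since P[∪ A_i] ≤ 23/24 < 1, the complement has P[∩ A_i^c] ≥ 1 − 23/24 = 1/24 > 0, so some outcome avoids every A_i.

11·p = 23/24 ≈ 0.958333; existence CERTIFIED by the union bound.


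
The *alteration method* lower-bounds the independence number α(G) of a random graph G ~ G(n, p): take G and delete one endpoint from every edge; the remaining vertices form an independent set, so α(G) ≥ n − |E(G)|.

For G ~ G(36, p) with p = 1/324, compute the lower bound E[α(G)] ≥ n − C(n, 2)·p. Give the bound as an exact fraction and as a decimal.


E[|E(G)|] = C(36, 2)·p = 630 · (1/324) = 35/18.
E[α(G)] ≥ n − E[|E(G)|] = 36 − 35/18 = 613/18.
Numerically: ≈ 34.05556.
(This is only a lower bound; the true E[α(G)] may be larger.)

E[α(G)] ≥ 613/18 ≈ 34.05556.


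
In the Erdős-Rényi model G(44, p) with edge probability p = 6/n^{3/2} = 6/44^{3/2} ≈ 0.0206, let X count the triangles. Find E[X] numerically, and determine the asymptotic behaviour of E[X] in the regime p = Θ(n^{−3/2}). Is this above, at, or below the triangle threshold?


Number of potential triangles: C(44, 3) = 13244.
Each occurs with probability p³ ≈ (0.0206)³ ≈ 8.68794e-06.
By linearity: E[X] = C(44, 3)·p³ ≈ 13244 · 8.68794e-06 ≈ 0.115.
Since α = 3/2 > 1, p = c/n^{3/2} = o(1/n) is below the triangle threshold p ~ 1/n. Asymptotically E[X] ~ (c³/6)·n^{3(1−α)} = (6³/6)·n^{-1.5} → 0, so by Markov's inequality G has no triangles w.h.p.

E[X] ≈ 0.115; in regime p = Θ(1/n^{3/2}) E[X] tends to 0 (below the triangle threshold p ~ 1/n).


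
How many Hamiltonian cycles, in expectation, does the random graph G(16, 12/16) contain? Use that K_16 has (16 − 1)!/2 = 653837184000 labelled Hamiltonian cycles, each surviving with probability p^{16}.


K_16 has (16 − 1)!/2 = 653837184000 labelled Hamiltonian cycles.
For each such Hamiltonian cycle H, let X_H = 1 if all 16 edges of H are present in G. Then P[X_H = 1] = p^{16} = (3/4)^{16} = 43046721/4294967296.
By linearity of expectation: E[X] = Σ_H E[X_H] = 653837184000 · p^{16} = 653837184000 · 43046721/4294967296 = 27485885585032875/4194304.
Numerically: E[X] ≈ 6.55e+09.

E[X] = 653837184000 · (3/4)^{16} = 27485885585032875/4194304 ≈ 6.55e+09.


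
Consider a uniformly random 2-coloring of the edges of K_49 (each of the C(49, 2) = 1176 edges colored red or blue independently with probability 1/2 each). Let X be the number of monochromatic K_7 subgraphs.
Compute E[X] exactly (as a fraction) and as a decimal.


Let X = Σ_S X_S over the C(49, 7) = 85900584 subsets S of size 7, where X_S = 1 if the K_7 on S is monochromatic.
For a fixed S, the K_7 on S has C(7, 2) = 21 edges. P[all 21 edges red] = (1/2)^21, and likewise for blue, so P[monochromatic] = 2·(1/2)^21 = 2^{1 − 21} = 1/1048576.
By linearity: E[X] = C(49, 7) · 2^{1 − 21} = 85900584 · 1/1048576 = 10737573/131072.
Numerically: E[X] ≈ 81.9212.

E[X] = C(49,7)·2^(1−C(7,2)) = 10737573/131072 ≈ 81.9212.


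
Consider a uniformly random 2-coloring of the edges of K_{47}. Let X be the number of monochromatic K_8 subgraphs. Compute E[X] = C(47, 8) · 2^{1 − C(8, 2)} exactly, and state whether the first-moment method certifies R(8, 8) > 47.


E[X] = C(47, 8) · 2^{1 − 28} = 314457495 · 2^{−27} = 314457495/134217728.
As a reduced fraction: E[X] = 314457495/134217728 ≈ 2.34289.
Is E[X] < 1? NO.
Since E[X] ≥ 1, the first-moment bound is inconclusive at n = 47; it does NOT by itself certify R(8, 8) > 47.

E[X] = 314457495/134217728 ≈ 2.34289; E[X] ≥ 1; first-moment method inconclusive here.


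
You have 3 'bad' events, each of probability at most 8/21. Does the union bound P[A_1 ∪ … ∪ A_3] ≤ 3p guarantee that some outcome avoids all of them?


Union bound: P[∪_{i=1}^{3} A_i] ≤ Σ_i P[A_i] ≤ 3·p = 3·(8/21) = 8/7.
Numerically: 8/7 ≈ 1.14286.
Is 8/7 < 1? NO.
Since the bound 8/7 is ≥ 1, the union bound is uninformative here; it does NOT by itself certify existence.

3·p = 8/7 ≈ 1.14286; existence NOT certified by the union bound.


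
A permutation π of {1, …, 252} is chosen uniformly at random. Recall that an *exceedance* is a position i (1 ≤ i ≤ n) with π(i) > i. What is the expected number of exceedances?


Write X = Σ_{i=1}^{252} X_i, where X_i = 1_{π(i) > i}.
For each fixed i, π(i) is uniform over {1, …, 252} (marginal of a uniform permutation), so P[π(i) > i] = (n − i)/n. Summing: Σ_{i=1}^{252} (n − i)/n = (0 + 1 + … + 251)/252 = 252(252 − 1)/(2·252) = (252 − 1)/2.
Hence E[X] = Σ_{i=1}^{252} (252 − i)/252 = 251/2 ≈ 125.500000.

E[X] = 251/2 = 125.500000.


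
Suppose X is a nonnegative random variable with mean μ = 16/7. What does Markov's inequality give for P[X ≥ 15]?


μ = E[X] = 16/7, a = 15.
Markov: P[X ≥ 15] ≤ μ/a = (16/7)/15 = 16/105.
Numerically: ≈ 0.15238.
(Since a = 15 > μ = 2.28571, the bound 16/105 is < 1 and informative.)

P[X ≥ 15] ≤ 16/105 ≈ 0.15238.


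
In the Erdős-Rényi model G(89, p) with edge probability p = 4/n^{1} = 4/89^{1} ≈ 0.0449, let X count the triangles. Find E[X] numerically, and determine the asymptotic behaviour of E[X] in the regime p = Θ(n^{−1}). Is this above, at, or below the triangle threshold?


Number of potential triangles: C(89, 3) = 113564.
Each occurs with probability p³ ≈ (0.0449)³ ≈ 9.07841e-05.
By linearity: E[X] = C(89, 3)·p³ ≈ 113564 · 9.07841e-05 ≈ 10.310.
Here α = 1, so p = 4/n is exactly at the triangle threshold p ~ 1/n. Asymptotically E[X] → c³/6 = 4³/6 = 32/3 ≈ 10.667, a bounded constant. In this regime the triangle count is asymptotically Poisson(c³/6).

E[X] ≈ 10.310; in regime p = Θ(1/n^{1}) E[X] stays bounded (at the triangle threshold p ~ 1/n).


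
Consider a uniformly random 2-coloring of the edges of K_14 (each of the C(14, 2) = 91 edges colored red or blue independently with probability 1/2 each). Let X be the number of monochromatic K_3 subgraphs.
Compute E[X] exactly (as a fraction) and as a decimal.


Let X = Σ_S X_S over the C(14, 3) = 364 subsets S of size 3, where X_S = 1 if the K_3 on S is monochromatic.
For a fixed S, the K_3 on S has C(3, 2) = 3 edges. P[all 3 edges red] = (1/2)^3, and likewise for blue, so P[monochromatic] = 2·(1/2)^3 = 2^{1 − 3} = 1/4.
By linearity: E[X] = C(14, 3) · 2^{1 − 3} = 364 · 1/4 = 91.
Numerically: E[X] ≈ 91.000.

E[X] = C(14,3)·2^(1−C(3,2)) = 91 ≈ 91.000.


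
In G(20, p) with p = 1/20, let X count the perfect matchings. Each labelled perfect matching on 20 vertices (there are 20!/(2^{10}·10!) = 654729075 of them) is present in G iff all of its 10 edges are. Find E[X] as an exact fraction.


K_20 has 20!/(2^{10}·10!) = 654729075 labelled perfect matchings.
For each such perfect matching H, let X_H = 1 if all 10 edges of H are present in G. Then P[X_H = 1] = p^{10} = (1/20)^{10} = 1/10240000000000.
By linearity: E[X] = Σ_H E[X_H] = 654729075 · p^{10} = 654729075 · 1/10240000000000 = 26189163/409600000000.
Numerically: E[X] ≈ 6.39e-05.

E[X] = 654729075 · (1/20)^{10} = 26189163/409600000000 ≈ 6.39e-05.


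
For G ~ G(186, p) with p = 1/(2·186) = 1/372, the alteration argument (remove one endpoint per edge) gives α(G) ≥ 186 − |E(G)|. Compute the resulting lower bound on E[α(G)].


E[|E(G)|] = C(186, 2)·p = 17205 · (1/372) = 185/4.
E[α(G)] ≥ n − E[|E(G)|] = 186 − 185/4 = 559/4.
Numerically: ≈ 139.750.
(This is only a lower bound; the true E[α(G)] may be larger.)

E[α(G)] ≥ 559/4 ≈ 139.750.


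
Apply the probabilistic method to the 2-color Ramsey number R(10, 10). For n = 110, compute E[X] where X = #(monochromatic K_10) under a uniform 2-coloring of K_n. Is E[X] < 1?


E[X] = C(110, 10) · 2^{1 − 45} = 46897636623981 · 2^{−44} = 46897636623981/17592186044416.
As a reduced fraction: E[X] = 46897636623981/17592186044416 ≈ 2.66582.
Is E[X] < 1? NO.
Since E[X] ≥ 1, the first-moment bound is inconclusive at n = 110; it does NOT by itself certify R(10, 10) > 110.

E[X] = 46897636623981/17592186044416 ≈ 2.66582; E[X] ≥ 1; first-moment method inconclusive here.


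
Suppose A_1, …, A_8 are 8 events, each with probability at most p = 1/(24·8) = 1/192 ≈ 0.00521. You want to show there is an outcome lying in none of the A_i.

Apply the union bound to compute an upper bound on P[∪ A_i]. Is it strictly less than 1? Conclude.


Union bound: P[∪_{i=1}^{8} A_i] ≤ Σ_i P[A_i] ≤ 8·p = 8·(1/192) = 1/24.
Numerically: 1/24 ≈ 0.04167.
Is 1/24 < 1? YES.
Since P[∪ A_i] ≤ 1/24 < 1, the complement has P[∩ A_i^c] ≥ 1 − 1/24 = 23/24 > 0, so some outcome avoids every A_i.

8·p = 1/24 ≈ 0.04167; existence CERTIFIED by the union bound.


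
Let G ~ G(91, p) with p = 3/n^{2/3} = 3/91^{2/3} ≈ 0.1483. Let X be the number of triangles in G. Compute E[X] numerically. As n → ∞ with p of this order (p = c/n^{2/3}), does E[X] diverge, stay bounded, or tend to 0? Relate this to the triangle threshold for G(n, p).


Number of potential triangles: C(91, 3) = 121485.
Each occurs with probability p³ ≈ (0.1483)³ ≈ 3.260476e-03.
By linearity: E[X] = C(91, 3)·p³ ≈ 121485 · 3.260476e-03 ≈ 396.0989.
Since α = 2/3 < 1, p = c/n^{2/3} ≫ 1/n is above the triangle threshold p ~ 1/n. Asymptotically E[X] ~ (c³/6)·n^{3(1−α)} = (3³/6)·n^{1} → ∞; triangles are abundant w.h.p.

E[X] ≈ 396.0989; in regime p = Θ(1/n^{2/3}) E[X] diverges (above the triangle threshold p ~ 1/n).


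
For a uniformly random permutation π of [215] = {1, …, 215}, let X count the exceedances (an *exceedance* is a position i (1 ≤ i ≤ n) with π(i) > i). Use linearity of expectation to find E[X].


Write X = Σ_{i=1}^{215} X_i, where X_i = 1_{π(i) > i}.
For each fixed i, π(i) is uniform over {1, …, 215} (marginal of a uniform permutation), so P[π(i) > i] = (n − i)/n. Summing: Σ_{i=1}^{215} (n − i)/n = (0 + 1 + … + 214)/215 = 215(215 − 1)/(2·215) = (215 − 1)/2.
Hence E[X] = Σ_{i=1}^{215} (215 − i)/215 = 107 ≈ 107.00000.

E[X] = 107 = 107.00000.


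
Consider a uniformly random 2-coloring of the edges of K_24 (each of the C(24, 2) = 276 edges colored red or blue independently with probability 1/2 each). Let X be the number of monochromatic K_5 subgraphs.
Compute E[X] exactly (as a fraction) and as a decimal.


Let X = Σ_S X_S over the C(24, 5) = 42504 subsets S of size 5, where X_S = 1 if the K_5 on S is monochromatic.
For a fixed S, the K_5 on S has C(5, 2) = 10 edges. P[all 10 edges red] = (1/2)^10, and likewise for blue, so P[monochromatic] = 2·(1/2)^10 = 2^{1 − 10} = 1/512.
Summing: E[X] = C(24, 5) · 2^{1 − 10} = 42504 · 1/512 = 5313/64.
Numerically: E[X] ≈ 83.015625.

E[X] = C(24,5)·2^(1−C(5,2)) = 5313/64 ≈ 83.015625.


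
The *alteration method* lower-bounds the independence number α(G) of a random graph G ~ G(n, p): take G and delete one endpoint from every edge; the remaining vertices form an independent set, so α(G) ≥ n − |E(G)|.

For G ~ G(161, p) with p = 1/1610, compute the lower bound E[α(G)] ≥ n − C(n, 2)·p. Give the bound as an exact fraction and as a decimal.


E[|E(G)|] = C(161, 2)·p = 12880 · (1/1610) = 8.
E[α(G)] ≥ n − E[|E(G)|] = 161 − 8 = 153.
Numerically: ≈ 153.00000.
(This is only a lower bound; the true E[α(G)] may be larger.)

E[α(G)] ≥ 153 ≈ 153.00000.


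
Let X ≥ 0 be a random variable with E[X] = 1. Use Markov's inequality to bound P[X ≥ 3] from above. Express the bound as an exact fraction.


μ = E[X] = 1, a = 3.
Markov: P[X ≥ 3] ≤ μ/a = (1)/3 = 1/3.
Numerically: ≈ 0.33333.
(Since a = 3 > μ = 1.00000, the bound 1/3 is < 1 and informative.)

P[X ≥ 3] ≤ 1/3 ≈ 0.33333.


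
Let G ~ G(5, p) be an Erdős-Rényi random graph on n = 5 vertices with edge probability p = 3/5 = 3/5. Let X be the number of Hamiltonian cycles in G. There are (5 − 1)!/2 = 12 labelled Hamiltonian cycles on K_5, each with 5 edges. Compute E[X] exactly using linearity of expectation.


K_5 has (5 − 1)!/2 = 12 labelled Hamiltonian cycles.
For each such Hamiltonian cycle H, let X_H = 1 if all 5 edges of H are present in G. Then P[X_H = 1] = p^{5} = (3/5)^{5} = 243/3125.
By linearity of expectation: E[X] = Σ_H E[X_H] = 12 · p^{5} = 12 · 243/3125 = 2916/3125.
Numerically: E[X] ≈ 0.9331.

E[X] = 12 · (3/5)^{5} = 2916/3125 ≈ 0.9331.


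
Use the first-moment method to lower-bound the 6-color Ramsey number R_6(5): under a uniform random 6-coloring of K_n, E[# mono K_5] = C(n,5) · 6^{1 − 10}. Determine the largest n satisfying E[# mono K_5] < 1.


We need C(n, 5) · 6^{1 − 10} < 1, i.e. C(n, 5) < 6^{10 − 1} = 10077696.
Check values of n near the boundary:
  n = 66: C(66, 5) = 8936928; 8936928 < 10077696? YES
  n = 67: C(67, 5) = 9657648; 9657648 < 10077696? YES
  n = 68: C(68, 5) = 10424128; 10424128 < 10077696? NO
  n = 69: C(69, 5) = 11238513; 11238513 < 10077696? NO
  n = 70: C(70, 5) = 12103014; 12103014 < 10077696? NO
The largest n with C(n, 5) < 10077696 is n = 67 (where E[X] = 67067/69984 ≈ 0.95832). Hence R_6(5) > 67, i.e. R_6(5) ≥ 68.

Largest n = 67; hence R_6(5) > 67.


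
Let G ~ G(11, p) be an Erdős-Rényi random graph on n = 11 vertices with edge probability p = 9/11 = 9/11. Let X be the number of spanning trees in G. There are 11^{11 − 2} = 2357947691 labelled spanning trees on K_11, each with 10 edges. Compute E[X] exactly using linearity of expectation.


K_11 has 11^{11 − 2} = 2357947691 labelled spanning trees.
For each such spanning tree H, let X_H = 1 if all 10 edges of H are present in G. Then P[X_H = 1] = p^{10} = (9/11)^{10} = 3486784401/25937424601.
By linearity of expectation: E[X] = Σ_H E[X_H] = 2357947691 · p^{10} = 2357947691 · 3486784401/25937424601 = 3486784401/11.
Numerically: E[X] ≈ 3.17e+08.

E[X] = 2357947691 · (9/11)^{10} = 3486784401/11 ≈ 3.17e+08.


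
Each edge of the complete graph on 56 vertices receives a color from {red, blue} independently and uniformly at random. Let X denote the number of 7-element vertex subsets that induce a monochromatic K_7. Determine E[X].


Let X = Σ_S X_S over the C(56, 7) = 231917400 subsets S of size 7, where X_S = 1 if the K_7 on S is monochromatic.
For a fixed S, the K_7 on S has C(7, 2) = 21 edges. P[all 21 edges red] = (1/2)^21, and likewise for blue, so P[monochromatic] = 2·(1/2)^21 = 2^{1 − 21} = 1/1048576.
Summing: E[X] = C(56, 7) · 2^{1 − 21} = 231917400 · 1/1048576 = 28989675/131072.
Numerically: E[X] ≈ 221.174.

E[X] = C(56,7)·2^(1−C(7,2)) = 28989675/131072 ≈ 221.174.
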